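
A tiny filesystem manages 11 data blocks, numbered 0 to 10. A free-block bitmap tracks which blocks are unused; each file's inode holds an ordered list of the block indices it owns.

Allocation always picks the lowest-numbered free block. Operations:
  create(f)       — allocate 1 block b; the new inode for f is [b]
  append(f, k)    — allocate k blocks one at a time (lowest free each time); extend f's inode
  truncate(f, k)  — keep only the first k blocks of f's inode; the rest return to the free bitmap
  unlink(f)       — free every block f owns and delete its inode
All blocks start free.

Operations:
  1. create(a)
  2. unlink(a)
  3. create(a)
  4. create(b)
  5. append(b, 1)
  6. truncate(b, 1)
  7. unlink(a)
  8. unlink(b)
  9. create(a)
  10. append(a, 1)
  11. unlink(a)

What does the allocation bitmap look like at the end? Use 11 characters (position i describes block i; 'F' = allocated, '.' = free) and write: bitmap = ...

bitmap = ...........

after create(a) → a:[0]  free=[F..........]
after unlink(a) →   free=[...........]
after create(a) → a:[0]  free=[F..........]
after create(b) → a:[0], b:[1]  free=[FF.........]
after append(b, 1) → a:[0], b:[1, 2]  free=[FFF........]
after truncate(b, 1) → a:[0], b:[1]  free=[FF.........]
after unlink(a) → b:[1]  free=[.F.........]
after unlink(b) →   free=[...........]
after create(a) → a:[0]  free=[F..........]
after append(a, 1) → a:[0, 1]  free=[FF.........]
after unlink(a) →   free=[...........]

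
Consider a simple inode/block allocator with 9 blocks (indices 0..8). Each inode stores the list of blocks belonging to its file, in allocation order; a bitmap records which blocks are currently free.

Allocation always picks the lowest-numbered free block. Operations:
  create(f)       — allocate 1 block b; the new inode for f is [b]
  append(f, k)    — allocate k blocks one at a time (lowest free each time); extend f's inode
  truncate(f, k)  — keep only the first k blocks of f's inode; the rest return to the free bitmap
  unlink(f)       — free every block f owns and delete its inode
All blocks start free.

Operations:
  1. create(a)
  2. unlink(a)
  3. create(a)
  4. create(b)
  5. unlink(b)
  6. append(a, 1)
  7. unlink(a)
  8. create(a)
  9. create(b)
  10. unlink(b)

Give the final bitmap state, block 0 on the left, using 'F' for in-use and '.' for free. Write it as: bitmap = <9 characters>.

bitmap = F........

create(a): bitmap=F........ | a=[0]
unlink(a): bitmap=......... | 
create(a): bitmap=F........ | a=[0]
create(b): bitmap=FF....... | a=[0] b=[1]
unlink(b): bitmap=F........ | a=[0]
append(a, 1): bitmap=FF....... | a=[0, 1]
unlink(a): bitmap=......... | 
create(a): bitmap=F........ | a=[0]
create(b): bitmap=FF....... | a=[0] b=[1]
unlink(b): bitmap=F........ | a=[0]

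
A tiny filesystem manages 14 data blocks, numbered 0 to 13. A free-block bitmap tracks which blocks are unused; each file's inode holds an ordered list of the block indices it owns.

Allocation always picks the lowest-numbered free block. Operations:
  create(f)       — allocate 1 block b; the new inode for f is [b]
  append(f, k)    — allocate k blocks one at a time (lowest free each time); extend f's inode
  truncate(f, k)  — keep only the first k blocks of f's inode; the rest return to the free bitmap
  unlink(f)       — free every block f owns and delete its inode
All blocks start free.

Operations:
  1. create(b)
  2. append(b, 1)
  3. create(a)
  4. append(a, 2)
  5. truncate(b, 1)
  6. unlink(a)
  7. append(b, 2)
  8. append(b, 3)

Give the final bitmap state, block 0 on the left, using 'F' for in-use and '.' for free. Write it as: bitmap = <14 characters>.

[1] create(b) — b=0 (map F.............)
[2] append(b, 1) — b=0,1 (map FF............)
[3] create(a) — a=2 b=0,1 (map FFF...........)
[4] append(a, 2) — a=2,3,4 b=0,1 (map FFFFF.........)
[5] truncate(b, 1) — a=2,3,4 b=0 (map F.FFF.........)
[6] unlink(a) — b=0 (map F.............)
[7] append(b, 2) — b=0,1,2 (map FFF...........)
[8] append(b, 3) — b=0,1,2,3,4,5 (map FFFFFF........)

bitmap = FFFFFF........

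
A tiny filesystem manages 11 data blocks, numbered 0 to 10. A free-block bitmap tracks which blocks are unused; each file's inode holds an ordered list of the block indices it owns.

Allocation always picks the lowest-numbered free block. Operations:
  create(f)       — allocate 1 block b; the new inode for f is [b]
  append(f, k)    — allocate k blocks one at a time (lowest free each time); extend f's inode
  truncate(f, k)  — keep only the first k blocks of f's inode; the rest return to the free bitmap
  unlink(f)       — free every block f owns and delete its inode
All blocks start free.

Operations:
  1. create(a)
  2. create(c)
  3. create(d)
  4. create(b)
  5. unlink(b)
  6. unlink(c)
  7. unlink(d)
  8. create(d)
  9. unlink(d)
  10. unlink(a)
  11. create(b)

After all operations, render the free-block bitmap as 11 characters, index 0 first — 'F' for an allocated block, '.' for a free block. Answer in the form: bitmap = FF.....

bitmap = F..........

create(a): bitmap=F.......... | a=[0]
create(c): bitmap=FF......... | a=[0] c=[1]
create(d): bitmap=FFF........ | a=[0] c=[1] d=[2]
create(b): bitmap=FFFF....... | a=[0] b=[3] c=[1] d=[2]
unlink(b): bitmap=FFF........ | a=[0] c=[1] d=[2]
unlink(c): bitmap=F.F........ | a=[0] d=[2]
unlink(d): bitmap=F.......... | a=[0]
create(d): bitmap=FF......... | a=[0] d=[1]
unlink(d): bitmap=F.......... | a=[0]
unlink(a): bitmap=........... | 
create(b): bitmap=F.......... | b=[0]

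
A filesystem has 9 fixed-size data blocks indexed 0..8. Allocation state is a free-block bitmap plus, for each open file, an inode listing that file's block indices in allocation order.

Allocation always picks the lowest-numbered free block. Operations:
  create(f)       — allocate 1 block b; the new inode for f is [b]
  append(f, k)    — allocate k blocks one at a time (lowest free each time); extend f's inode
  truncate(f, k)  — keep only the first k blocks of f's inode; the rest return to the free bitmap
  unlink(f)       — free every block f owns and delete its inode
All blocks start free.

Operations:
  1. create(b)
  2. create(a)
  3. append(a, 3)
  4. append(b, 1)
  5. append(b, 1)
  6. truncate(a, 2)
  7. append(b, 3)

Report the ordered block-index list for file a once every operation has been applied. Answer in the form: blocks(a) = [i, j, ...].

blocks(a) = [1, 2]

[1] create(b) — b=0 (map F........)
[2] create(a) — a=1 b=0 (map FF.......)
[3] append(a, 3) — a=1,2,3,4 b=0 (map FFFFF....)
[4] append(b, 1) — a=1,2,3,4 b=0,5 (map FFFFFF...)
[5] append(b, 1) — a=1,2,3,4 b=0,5,6 (map FFFFFFF..)
[6] truncate(a, 2) — a=1,2 b=0,5,6 (map FFF..FF..)
[7] append(b, 3) — a=1,2 b=0,5,6,3,4,7 (map FFFFFFFF.)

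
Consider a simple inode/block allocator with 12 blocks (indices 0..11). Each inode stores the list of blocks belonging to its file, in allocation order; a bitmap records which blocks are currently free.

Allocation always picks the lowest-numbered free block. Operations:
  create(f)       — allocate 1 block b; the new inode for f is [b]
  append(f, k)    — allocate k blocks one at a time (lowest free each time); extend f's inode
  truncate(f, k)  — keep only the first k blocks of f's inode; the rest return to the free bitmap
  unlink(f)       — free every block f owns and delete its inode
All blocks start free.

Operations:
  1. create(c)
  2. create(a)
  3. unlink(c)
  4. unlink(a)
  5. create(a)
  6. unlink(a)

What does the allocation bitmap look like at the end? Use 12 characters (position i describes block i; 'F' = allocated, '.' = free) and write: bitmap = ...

[1] create(c) — c=0 (map F...........)
[2] create(a) — a=1 c=0 (map FF..........)
[3] unlink(c) — a=1 (map .F..........)
[4] unlink(a) —  (map ............)
[5] create(a) — a=0 (map F...........)
[6] unlink(a) —  (map ............)

bitmap = ............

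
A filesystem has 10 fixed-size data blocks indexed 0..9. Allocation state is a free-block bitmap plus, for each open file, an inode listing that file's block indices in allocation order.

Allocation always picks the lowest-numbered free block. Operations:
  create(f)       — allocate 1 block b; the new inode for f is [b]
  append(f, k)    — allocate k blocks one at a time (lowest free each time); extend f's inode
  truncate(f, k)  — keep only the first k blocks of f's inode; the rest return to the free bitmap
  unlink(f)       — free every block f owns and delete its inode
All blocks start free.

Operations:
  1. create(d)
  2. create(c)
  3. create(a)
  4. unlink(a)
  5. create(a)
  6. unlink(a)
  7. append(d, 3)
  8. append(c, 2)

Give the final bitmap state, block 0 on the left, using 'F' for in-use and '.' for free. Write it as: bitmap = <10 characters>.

bitmap = FFFFFFF...

  1. create(d)  ⇒  F.........  {d→[0]}
  2. create(c)  ⇒  FF........  {c→[1]; d→[0]}
  3. create(a)  ⇒  FFF.......  {a→[2]; c→[1]; d→[0]}
  4. unlink(a)  ⇒  FF........  {c→[1]; d→[0]}
  5. create(a)  ⇒  FFF.......  {a→[2]; c→[1]; d→[0]}
  6. unlink(a)  ⇒  FF........  {c→[1]; d→[0]}
  7. append(d, 3)  ⇒  FFFFF.....  {c→[1]; d→[0, 2, 3, 4]}
  8. append(c, 2)  ⇒  FFFFFFF...  {c→[1, 5, 6]; d→[0, 2, 3, 4]}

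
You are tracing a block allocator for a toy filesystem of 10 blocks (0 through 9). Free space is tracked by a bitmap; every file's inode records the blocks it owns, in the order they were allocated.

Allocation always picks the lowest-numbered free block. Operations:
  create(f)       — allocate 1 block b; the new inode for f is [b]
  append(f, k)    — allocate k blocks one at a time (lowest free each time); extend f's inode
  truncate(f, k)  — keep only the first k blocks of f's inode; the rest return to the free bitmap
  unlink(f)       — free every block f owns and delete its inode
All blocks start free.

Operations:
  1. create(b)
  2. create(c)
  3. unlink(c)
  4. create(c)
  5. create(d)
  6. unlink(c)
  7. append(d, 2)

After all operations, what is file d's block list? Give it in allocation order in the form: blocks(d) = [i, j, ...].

  1. create(b)  ⇒  F.........  {b→[0]}
  2. create(c)  ⇒  FF........  {b→[0]; c→[1]}
  3. unlink(c)  ⇒  F.........  {b→[0]}
  4. create(c)  ⇒  FF........  {b→[0]; c→[1]}
  5. create(d)  ⇒  FFF.......  {b→[0]; c→[1]; d→[2]}
  6. unlink(c)  ⇒  F.F.......  {b→[0]; d→[2]}
  7. append(d, 2)  ⇒  FFFF......  {b→[0]; d→[2, 1, 3]}

blocks(d) = [2, 1, 3]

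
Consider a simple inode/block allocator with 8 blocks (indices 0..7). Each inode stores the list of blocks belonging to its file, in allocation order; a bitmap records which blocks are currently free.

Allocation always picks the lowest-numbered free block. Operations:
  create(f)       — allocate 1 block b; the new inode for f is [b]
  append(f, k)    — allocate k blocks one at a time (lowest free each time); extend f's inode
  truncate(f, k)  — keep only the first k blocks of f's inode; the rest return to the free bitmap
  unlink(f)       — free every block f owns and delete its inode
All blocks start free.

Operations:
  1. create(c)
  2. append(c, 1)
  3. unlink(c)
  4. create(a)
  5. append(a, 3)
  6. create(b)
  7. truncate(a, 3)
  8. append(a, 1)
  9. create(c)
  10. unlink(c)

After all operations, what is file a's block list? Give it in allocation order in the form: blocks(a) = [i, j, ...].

[1] create(c) — c=0 (map F.......)
[2] append(c, 1) — c=0,1 (map FF......)
[3] unlink(c) —  (map ........)
[4] create(a) — a=0 (map F.......)
[5] append(a, 3) — a=0,1,2,3 (map FFFF....)
[6] create(b) — a=0,1,2,3 b=4 (map FFFFF...)
[7] truncate(a, 3) — a=0,1,2 b=4 (map FFF.F...)
[8] append(a, 1) — a=0,1,2,3 b=4 (map FFFFF...)
[9] create(c) — a=0,1,2,3 b=4 c=5 (map FFFFFF..)
[10] unlink(c) — a=0,1,2,3 b=4 (map FFFFF...)

blocks(a) = [0, 1, 2, 3]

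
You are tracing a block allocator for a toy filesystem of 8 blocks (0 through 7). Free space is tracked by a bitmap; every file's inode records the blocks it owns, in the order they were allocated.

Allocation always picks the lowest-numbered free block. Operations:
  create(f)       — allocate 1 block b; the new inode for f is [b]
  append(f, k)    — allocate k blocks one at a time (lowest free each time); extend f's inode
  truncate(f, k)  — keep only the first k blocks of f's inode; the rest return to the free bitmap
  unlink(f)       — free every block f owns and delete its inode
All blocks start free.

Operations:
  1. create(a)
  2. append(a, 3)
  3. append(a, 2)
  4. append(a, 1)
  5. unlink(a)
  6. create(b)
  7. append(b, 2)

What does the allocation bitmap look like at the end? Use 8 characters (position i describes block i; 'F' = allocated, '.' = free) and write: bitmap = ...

bitmap = FFF.....

create(a): bitmap=F....... | a=[0]
append(a, 3): bitmap=FFFF.... | a=[0, 1, 2, 3]
append(a, 2): bitmap=FFFFFF.. | a=[0, 1, 2, 3, 4, 5]
append(a, 1): bitmap=FFFFFFF. | a=[0, 1, 2, 3, 4, 5, 6]
unlink(a): bitmap=........ | 
create(b): bitmap=F....... | b=[0]
append(b, 2): bitmap=FFF..... | b=[0, 1, 2]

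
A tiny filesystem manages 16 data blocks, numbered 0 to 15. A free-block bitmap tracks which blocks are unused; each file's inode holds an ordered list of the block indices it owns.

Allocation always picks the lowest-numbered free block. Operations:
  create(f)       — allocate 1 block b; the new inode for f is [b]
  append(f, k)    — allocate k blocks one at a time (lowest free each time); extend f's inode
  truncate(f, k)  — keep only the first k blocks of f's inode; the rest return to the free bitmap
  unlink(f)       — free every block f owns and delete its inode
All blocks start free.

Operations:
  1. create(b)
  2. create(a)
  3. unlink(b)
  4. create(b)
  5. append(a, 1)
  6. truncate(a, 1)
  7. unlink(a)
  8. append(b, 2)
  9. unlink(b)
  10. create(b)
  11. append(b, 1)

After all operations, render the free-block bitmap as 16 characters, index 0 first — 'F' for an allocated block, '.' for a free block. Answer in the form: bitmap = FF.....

bitmap = FF..............

[1] create(b) — b=0 (map F...............)
[2] create(a) — a=1 b=0 (map FF..............)
[3] unlink(b) — a=1 (map .F..............)
[4] create(b) — a=1 b=0 (map FF..............)
[5] append(a, 1) — a=1,2 b=0 (map FFF.............)
[6] truncate(a, 1) — a=1 b=0 (map FF..............)
[7] unlink(a) — b=0 (map F...............)
[8] append(b, 2) — b=0,1,2 (map FFF.............)
[9] unlink(b) —  (map ................)
[10] create(b) — b=0 (map F...............)
[11] append(b, 1) — b=0,1 (map FF..............)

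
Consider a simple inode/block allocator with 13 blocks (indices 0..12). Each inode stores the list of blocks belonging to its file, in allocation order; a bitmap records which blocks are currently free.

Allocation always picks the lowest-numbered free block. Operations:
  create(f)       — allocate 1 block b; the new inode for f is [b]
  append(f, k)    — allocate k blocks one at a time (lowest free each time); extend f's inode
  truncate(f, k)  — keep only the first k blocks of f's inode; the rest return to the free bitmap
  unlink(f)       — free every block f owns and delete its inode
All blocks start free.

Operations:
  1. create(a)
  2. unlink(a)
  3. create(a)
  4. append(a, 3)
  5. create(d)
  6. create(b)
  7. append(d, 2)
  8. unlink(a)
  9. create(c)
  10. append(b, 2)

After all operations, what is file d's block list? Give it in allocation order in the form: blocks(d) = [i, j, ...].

blocks(d) = [4, 6, 7]

after create(a) → a:[0]  free=[F............]
after unlink(a) →   free=[.............]
after create(a) → a:[0]  free=[F............]
after append(a, 3) → a:[0, 1, 2, 3]  free=[FFFF.........]
after create(d) → a:[0, 1, 2, 3], d:[4]  free=[FFFFF........]
after create(b) → a:[0, 1, 2, 3], b:[5], d:[4]  free=[FFFFFF.......]
after append(d, 2) → a:[0, 1, 2, 3], b:[5], d:[4, 6, 7]  free=[FFFFFFFF.....]
after unlink(a) → b:[5], d:[4, 6, 7]  free=[....FFFF.....]
after create(c) → b:[5], c:[0], d:[4, 6, 7]  free=[F...FFFF.....]
after append(b, 2) → b:[5, 1, 2], c:[0], d:[4, 6, 7]  free=[FFF.FFFF.....]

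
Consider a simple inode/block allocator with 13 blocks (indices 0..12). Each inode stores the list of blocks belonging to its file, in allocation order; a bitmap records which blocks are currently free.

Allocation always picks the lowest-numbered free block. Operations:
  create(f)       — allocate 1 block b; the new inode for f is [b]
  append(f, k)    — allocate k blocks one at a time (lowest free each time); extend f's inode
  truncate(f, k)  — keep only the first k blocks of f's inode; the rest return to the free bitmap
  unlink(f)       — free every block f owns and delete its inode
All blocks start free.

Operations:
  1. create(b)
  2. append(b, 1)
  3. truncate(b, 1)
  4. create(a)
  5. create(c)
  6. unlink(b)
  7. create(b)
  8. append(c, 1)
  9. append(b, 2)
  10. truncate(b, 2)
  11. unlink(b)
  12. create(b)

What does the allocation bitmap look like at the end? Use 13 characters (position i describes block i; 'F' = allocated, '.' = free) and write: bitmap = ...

bitmap = FFFF.........

[1] create(b) — b=0 (map F............)
[2] append(b, 1) — b=0,1 (map FF...........)
[3] truncate(b, 1) — b=0 (map F............)
[4] create(a) — a=1 b=0 (map FF...........)
[5] create(c) — a=1 b=0 c=2 (map FFF..........)
[6] unlink(b) — a=1 c=2 (map .FF..........)
[7] create(b) — a=1 b=0 c=2 (map FFF..........)
[8] append(c, 1) — a=1 b=0 c=2,3 (map FFFF.........)
[9] append(b, 2) — a=1 b=0,4,5 c=2,3 (map FFFFFF.......)
[10] truncate(b, 2) — a=1 b=0,4 c=2,3 (map FFFFF........)
[11] unlink(b) — a=1 c=2,3 (map .FFF.........)
[12] create(b) — a=1 b=0 c=2,3 (map FFFF.........)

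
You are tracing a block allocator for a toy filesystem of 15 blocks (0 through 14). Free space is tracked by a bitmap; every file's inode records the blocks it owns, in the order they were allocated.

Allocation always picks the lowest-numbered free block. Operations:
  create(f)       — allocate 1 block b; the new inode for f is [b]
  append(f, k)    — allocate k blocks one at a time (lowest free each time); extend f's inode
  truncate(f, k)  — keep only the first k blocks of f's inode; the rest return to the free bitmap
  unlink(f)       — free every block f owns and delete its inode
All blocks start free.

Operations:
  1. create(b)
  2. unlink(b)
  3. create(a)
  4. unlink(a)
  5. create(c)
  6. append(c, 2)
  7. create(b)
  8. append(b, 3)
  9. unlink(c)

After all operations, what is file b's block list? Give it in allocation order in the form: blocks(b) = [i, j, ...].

after create(b) → b:[0]  free=[F..............]
after unlink(b) →   free=[...............]
after create(a) → a:[0]  free=[F..............]
after unlink(a) →   free=[...............]
after create(c) → c:[0]  free=[F..............]
after append(c, 2) → c:[0, 1, 2]  free=[FFF............]
after create(b) → b:[3], c:[0, 1, 2]  free=[FFFF...........]
after append(b, 3) → b:[3, 4, 5, 6], c:[0, 1, 2]  free=[FFFFFFF........]
after unlink(c) → b:[3, 4, 5, 6]  free=[...FFFF........]

blocks(b) = [3, 4, 5, 6]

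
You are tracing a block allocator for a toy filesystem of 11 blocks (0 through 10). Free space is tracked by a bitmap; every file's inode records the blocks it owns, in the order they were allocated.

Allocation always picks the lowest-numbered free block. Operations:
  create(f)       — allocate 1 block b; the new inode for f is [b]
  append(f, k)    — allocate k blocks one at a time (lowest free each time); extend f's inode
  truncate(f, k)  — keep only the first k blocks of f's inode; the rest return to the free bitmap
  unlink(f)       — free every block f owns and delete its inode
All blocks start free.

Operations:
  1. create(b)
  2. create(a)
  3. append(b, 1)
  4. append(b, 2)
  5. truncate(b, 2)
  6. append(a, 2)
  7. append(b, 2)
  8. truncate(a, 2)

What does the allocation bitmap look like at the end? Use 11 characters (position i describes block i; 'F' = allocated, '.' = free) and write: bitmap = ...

bitmap = FFFF.FF....

after create(b) → b:[0]  free=[F..........]
after create(a) → a:[1], b:[0]  free=[FF.........]
after append(b, 1) → a:[1], b:[0, 2]  free=[FFF........]
after append(b, 2) → a:[1], b:[0, 2, 3, 4]  free=[FFFFF......]
after truncate(b, 2) → a:[1], b:[0, 2]  free=[FFF........]
after append(a, 2) → a:[1, 3, 4], b:[0, 2]  free=[FFFFF......]
after append(b, 2) → a:[1, 3, 4], b:[0, 2, 5, 6]  free=[FFFFFFF....]
after truncate(a, 2) → a:[1, 3], b:[0, 2, 5, 6]  free=[FFFF.FF....]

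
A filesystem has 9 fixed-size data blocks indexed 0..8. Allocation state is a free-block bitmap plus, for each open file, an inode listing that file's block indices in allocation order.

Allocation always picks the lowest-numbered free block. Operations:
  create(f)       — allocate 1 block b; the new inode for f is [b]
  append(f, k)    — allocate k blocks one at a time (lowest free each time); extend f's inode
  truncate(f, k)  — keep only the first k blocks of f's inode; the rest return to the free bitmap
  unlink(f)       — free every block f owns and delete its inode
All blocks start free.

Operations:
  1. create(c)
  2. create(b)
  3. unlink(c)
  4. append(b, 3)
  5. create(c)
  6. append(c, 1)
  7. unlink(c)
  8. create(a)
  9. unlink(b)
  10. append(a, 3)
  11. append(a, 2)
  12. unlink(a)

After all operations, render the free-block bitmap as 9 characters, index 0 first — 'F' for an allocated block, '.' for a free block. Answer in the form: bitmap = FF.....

bitmap = .........

[1] create(c) — c=0 (map F........)
[2] create(b) — b=1 c=0 (map FF.......)
[3] unlink(c) — b=1 (map .F.......)
[4] append(b, 3) — b=1,0,2,3 (map FFFF.....)
[5] create(c) — b=1,0,2,3 c=4 (map FFFFF....)
[6] append(c, 1) — b=1,0,2,3 c=4,5 (map FFFFFF...)
[7] unlink(c) — b=1,0,2,3 (map FFFF.....)
[8] create(a) — a=4 b=1,0,2,3 (map FFFFF....)
[9] unlink(b) — a=4 (map ....F....)
[10] append(a, 3) — a=4,0,1,2 (map FFF.F....)
[11] append(a, 2) — a=4,0,1,2,3,5 (map FFFFFF...)
[12] unlink(a) —  (map .........)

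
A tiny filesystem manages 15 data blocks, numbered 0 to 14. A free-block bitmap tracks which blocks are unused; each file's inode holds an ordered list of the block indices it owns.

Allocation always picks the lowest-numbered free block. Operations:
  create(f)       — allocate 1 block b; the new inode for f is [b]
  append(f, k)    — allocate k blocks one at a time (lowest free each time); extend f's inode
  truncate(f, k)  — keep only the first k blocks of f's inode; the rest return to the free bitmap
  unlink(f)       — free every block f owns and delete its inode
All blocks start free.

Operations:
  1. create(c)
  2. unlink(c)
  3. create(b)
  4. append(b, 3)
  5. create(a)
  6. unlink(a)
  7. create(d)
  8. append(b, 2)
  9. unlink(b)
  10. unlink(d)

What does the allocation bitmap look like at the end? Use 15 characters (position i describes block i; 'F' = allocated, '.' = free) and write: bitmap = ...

create(c): bitmap=F.............. | c=[0]
unlink(c): bitmap=............... | 
create(b): bitmap=F.............. | b=[0]
append(b, 3): bitmap=FFFF........... | b=[0, 1, 2, 3]
create(a): bitmap=FFFFF.......... | a=[4] b=[0, 1, 2, 3]
unlink(a): bitmap=FFFF........... | b=[0, 1, 2, 3]
create(d): bitmap=FFFFF.......... | b=[0, 1, 2, 3] d=[4]
append(b, 2): bitmap=FFFFFFF........ | b=[0, 1, 2, 3, 5, 6] d=[4]
unlink(b): bitmap=....F.......... | d=[4]
unlink(d): bitmap=............... | 

bitmap = ...............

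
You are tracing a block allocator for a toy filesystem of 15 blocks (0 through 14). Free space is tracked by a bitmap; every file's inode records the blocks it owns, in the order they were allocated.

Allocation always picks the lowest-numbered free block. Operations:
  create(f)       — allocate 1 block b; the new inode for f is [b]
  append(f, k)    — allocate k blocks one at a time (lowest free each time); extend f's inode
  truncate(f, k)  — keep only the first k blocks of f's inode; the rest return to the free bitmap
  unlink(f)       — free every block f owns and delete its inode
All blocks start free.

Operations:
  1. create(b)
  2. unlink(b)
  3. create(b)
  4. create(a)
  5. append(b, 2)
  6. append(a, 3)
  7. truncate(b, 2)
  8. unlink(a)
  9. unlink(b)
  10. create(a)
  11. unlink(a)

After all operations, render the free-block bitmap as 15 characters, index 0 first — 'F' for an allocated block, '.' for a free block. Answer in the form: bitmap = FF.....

bitmap = ...............

  1. create(b)  ⇒  F..............  {b→[0]}
  2. unlink(b)  ⇒  ...............  {}
  3. create(b)  ⇒  F..............  {b→[0]}
  4. create(a)  ⇒  FF.............  {a→[1]; b→[0]}
  5. append(b, 2)  ⇒  FFFF...........  {a→[1]; b→[0, 2, 3]}
  6. append(a, 3)  ⇒  FFFFFFF........  {a→[1, 4, 5, 6]; b→[0, 2, 3]}
  7. truncate(b, 2)  ⇒  FFF.FFF........  {a→[1, 4, 5, 6]; b→[0, 2]}
  8. unlink(a)  ⇒  F.F............  {b→[0, 2]}
  9. unlink(b)  ⇒  ...............  {}
  10. create(a)  ⇒  F..............  {a→[0]}
  11. unlink(a)  ⇒  ...............  {}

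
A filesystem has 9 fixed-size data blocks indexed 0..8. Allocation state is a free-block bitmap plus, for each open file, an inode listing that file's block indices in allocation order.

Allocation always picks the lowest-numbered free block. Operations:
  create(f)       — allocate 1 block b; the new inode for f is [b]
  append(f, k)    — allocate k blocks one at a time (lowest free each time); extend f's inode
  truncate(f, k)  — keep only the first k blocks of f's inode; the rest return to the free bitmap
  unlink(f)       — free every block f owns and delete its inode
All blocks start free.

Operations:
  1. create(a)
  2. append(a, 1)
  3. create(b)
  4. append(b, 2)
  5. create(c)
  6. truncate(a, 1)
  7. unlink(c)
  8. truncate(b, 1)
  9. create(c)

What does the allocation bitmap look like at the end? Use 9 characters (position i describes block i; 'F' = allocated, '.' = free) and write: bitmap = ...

bitmap = FFF......

create(a): bitmap=F........ | a=[0]
append(a, 1): bitmap=FF....... | a=[0, 1]
create(b): bitmap=FFF...... | a=[0, 1] b=[2]
append(b, 2): bitmap=FFFFF.... | a=[0, 1] b=[2, 3, 4]
create(c): bitmap=FFFFFF... | a=[0, 1] b=[2, 3, 4] c=[5]
truncate(a, 1): bitmap=F.FFFF... | a=[0] b=[2, 3, 4] c=[5]
unlink(c): bitmap=F.FFF.... | a=[0] b=[2, 3, 4]
truncate(b, 1): bitmap=F.F...... | a=[0] b=[2]
create(c): bitmap=FFF...... | a=[0] b=[2] c=[1]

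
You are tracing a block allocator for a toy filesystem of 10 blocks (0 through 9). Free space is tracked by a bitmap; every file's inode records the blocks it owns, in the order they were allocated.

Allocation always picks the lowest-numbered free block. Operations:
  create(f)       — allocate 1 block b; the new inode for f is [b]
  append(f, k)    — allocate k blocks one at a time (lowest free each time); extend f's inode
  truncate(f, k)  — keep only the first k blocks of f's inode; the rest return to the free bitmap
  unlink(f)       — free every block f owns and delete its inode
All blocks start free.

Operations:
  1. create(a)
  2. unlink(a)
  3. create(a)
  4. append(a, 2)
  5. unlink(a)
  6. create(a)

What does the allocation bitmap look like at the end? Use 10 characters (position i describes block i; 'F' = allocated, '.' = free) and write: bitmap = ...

bitmap = F.........

  1. create(a)  ⇒  F.........  {a→[0]}
  2. unlink(a)  ⇒  ..........  {}
  3. create(a)  ⇒  F.........  {a→[0]}
  4. append(a, 2)  ⇒  FFF.......  {a→[0, 1, 2]}
  5. unlink(a)  ⇒  ..........  {}
  6. create(a)  ⇒  F.........  {a→[0]}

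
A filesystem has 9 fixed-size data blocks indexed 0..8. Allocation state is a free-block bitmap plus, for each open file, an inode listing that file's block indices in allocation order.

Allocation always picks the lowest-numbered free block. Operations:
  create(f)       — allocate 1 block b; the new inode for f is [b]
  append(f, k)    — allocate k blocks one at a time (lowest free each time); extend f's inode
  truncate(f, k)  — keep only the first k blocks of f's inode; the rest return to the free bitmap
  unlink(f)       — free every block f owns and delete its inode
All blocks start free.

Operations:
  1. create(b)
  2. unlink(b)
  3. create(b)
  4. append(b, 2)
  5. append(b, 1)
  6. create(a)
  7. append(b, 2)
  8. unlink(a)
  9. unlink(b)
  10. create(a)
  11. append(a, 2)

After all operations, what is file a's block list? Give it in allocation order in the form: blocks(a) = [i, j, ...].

  1. create(b)  ⇒  F........  {b→[0]}
  2. unlink(b)  ⇒  .........  {}
  3. create(b)  ⇒  F........  {b→[0]}
  4. append(b, 2)  ⇒  FFF......  {b→[0, 1, 2]}
  5. append(b, 1)  ⇒  FFFF.....  {b→[0, 1, 2, 3]}
  6. create(a)  ⇒  FFFFF....  {a→[4]; b→[0, 1, 2, 3]}
  7. append(b, 2)  ⇒  FFFFFFF..  {a→[4]; b→[0, 1, 2, 3, 5, 6]}
  8. unlink(a)  ⇒  FFFF.FF..  {b→[0, 1, 2, 3, 5, 6]}
  9. unlink(b)  ⇒  .........  {}
  10. create(a)  ⇒  F........  {a→[0]}
  11. append(a, 2)  ⇒  FFF......  {a→[0, 1, 2]}

blocks(a) = [0, 1, 2]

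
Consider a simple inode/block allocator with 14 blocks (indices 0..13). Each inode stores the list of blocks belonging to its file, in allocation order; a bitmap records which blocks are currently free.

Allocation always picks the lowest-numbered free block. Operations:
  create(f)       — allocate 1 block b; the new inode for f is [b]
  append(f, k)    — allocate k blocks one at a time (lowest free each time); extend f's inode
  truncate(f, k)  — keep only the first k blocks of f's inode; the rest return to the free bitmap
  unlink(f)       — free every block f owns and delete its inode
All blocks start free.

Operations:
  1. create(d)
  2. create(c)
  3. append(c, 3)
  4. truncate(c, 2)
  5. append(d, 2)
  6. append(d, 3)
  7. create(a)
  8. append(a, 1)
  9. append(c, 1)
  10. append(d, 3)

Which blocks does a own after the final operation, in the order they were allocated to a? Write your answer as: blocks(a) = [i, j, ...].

blocks(a) = [8, 9]

[1] create(d) — d=0 (map F.............)
[2] create(c) — c=1 d=0 (map FF............)
[3] append(c, 3) — c=1,2,3,4 d=0 (map FFFFF.........)
[4] truncate(c, 2) — c=1,2 d=0 (map FFF...........)
[5] append(d, 2) — c=1,2 d=0,3,4 (map FFFFF.........)
[6] append(d, 3) — c=1,2 d=0,3,4,5,6,7 (map FFFFFFFF......)
[7] create(a) — a=8 c=1,2 d=0,3,4,5,6,7 (map FFFFFFFFF.....)
[8] append(a, 1) — a=8,9 c=1,2 d=0,3,4,5,6,7 (map FFFFFFFFFF....)
[9] append(c, 1) — a=8,9 c=1,2,10 d=0,3,4,5,6,7 (map FFFFFFFFFFF...)
[10] append(d, 3) — a=8,9 c=1,2,10 d=0,3,4,5,6,7,11,12,13 (map FFFFFFFFFFFFFF)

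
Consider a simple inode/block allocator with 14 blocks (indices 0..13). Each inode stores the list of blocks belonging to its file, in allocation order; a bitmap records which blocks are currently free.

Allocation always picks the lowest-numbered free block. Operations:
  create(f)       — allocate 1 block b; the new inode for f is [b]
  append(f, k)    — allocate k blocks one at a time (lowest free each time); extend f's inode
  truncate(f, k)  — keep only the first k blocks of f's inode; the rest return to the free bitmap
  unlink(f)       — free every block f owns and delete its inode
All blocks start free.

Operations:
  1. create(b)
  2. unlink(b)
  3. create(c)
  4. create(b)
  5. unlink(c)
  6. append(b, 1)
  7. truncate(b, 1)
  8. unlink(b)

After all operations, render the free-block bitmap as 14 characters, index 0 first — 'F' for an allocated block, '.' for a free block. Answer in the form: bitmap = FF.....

create(b): bitmap=F............. | b=[0]
unlink(b): bitmap=.............. | 
create(c): bitmap=F............. | c=[0]
create(b): bitmap=FF............ | b=[1] c=[0]
unlink(c): bitmap=.F............ | b=[1]
append(b, 1): bitmap=FF............ | b=[1, 0]
truncate(b, 1): bitmap=.F............ | b=[1]
unlink(b): bitmap=.............. | 

bitmap = ..............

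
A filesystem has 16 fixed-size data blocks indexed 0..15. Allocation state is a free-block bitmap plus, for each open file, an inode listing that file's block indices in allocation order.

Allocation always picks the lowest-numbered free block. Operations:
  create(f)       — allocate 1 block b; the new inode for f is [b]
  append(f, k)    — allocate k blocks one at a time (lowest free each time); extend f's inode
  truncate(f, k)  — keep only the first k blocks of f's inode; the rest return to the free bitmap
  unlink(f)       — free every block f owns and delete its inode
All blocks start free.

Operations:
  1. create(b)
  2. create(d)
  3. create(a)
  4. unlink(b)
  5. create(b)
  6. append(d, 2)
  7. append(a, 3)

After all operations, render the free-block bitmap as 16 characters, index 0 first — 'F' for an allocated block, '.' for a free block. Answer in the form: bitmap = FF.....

bitmap = FFFFFFFF........

  1. create(b)  ⇒  F...............  {b→[0]}
  2. create(d)  ⇒  FF..............  {b→[0]; d→[1]}
  3. create(a)  ⇒  FFF.............  {a→[2]; b→[0]; d→[1]}
  4. unlink(b)  ⇒  .FF.............  {a→[2]; d→[1]}
  5. create(b)  ⇒  FFF.............  {a→[2]; b→[0]; d→[1]}
  6. append(d, 2)  ⇒  FFFFF...........  {a→[2]; b→[0]; d→[1, 3, 4]}
  7. append(a, 3)  ⇒  FFFFFFFF........  {a→[2, 5, 6, 7]; b→[0]; d→[1, 3, 4]}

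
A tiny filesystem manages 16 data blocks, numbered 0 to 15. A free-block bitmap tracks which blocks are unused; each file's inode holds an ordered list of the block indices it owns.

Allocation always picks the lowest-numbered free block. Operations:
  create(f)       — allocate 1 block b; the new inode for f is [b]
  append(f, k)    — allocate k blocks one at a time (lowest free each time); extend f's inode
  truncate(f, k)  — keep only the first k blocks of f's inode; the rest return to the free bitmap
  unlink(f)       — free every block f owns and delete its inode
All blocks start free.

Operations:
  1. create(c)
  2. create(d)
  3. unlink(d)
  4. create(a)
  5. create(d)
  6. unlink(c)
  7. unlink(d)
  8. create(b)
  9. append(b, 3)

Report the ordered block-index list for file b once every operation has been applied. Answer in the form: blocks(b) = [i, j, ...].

blocks(b) = [0, 2, 3, 4]

[1] create(c) — c=0 (map F...............)
[2] create(d) — c=0 d=1 (map FF..............)
[3] unlink(d) — c=0 (map F...............)
[4] create(a) — a=1 c=0 (map FF..............)
[5] create(d) — a=1 c=0 d=2 (map FFF.............)
[6] unlink(c) — a=1 d=2 (map .FF.............)
[7] unlink(d) — a=1 (map .F..............)
[8] create(b) — a=1 b=0 (map FF..............)
[9] append(b, 3) — a=1 b=0,2,3,4 (map FFFFF...........)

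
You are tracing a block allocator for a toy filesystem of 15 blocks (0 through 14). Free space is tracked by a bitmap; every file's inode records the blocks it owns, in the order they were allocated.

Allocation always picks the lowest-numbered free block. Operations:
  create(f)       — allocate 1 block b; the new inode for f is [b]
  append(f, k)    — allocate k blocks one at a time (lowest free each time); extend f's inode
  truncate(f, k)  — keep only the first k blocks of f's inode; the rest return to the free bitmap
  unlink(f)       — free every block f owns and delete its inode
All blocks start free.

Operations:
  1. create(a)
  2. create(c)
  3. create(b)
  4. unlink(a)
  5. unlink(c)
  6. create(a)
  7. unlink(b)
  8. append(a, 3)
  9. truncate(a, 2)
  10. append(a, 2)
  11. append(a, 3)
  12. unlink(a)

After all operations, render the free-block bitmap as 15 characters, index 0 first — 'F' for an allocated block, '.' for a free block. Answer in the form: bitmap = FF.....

bitmap = ...............

[1] create(a) — a=0 (map F..............)
[2] create(c) — a=0 c=1 (map FF.............)
[3] create(b) — a=0 b=2 c=1 (map FFF............)
[4] unlink(a) — b=2 c=1 (map .FF............)
[5] unlink(c) — b=2 (map ..F............)
[6] create(a) — a=0 b=2 (map F.F............)
[7] unlink(b) — a=0 (map F..............)
[8] append(a, 3) — a=0,1,2,3 (map FFFF...........)
[9] truncate(a, 2) — a=0,1 (map FF.............)
[10] append(a, 2) — a=0,1,2,3 (map FFFF...........)
[11] append(a, 3) — a=0,1,2,3,4,5,6 (map FFFFFFF........)
[12] unlink(a) —  (map ...............)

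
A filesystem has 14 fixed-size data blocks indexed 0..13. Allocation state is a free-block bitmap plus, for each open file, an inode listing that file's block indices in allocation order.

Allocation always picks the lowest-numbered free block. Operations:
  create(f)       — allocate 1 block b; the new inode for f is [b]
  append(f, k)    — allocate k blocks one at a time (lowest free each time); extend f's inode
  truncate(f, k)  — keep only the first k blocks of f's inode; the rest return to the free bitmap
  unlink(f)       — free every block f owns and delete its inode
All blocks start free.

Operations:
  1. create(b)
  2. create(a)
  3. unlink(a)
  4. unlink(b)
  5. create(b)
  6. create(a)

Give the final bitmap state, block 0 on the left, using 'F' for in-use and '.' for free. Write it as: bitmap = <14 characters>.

bitmap = FF............

after create(b) → b:[0]  free=[F.............]
after create(a) → a:[1], b:[0]  free=[FF............]
after unlink(a) → b:[0]  free=[F.............]
after unlink(b) →   free=[..............]
after create(b) → b:[0]  free=[F.............]
after create(a) → a:[1], b:[0]  free=[FF............]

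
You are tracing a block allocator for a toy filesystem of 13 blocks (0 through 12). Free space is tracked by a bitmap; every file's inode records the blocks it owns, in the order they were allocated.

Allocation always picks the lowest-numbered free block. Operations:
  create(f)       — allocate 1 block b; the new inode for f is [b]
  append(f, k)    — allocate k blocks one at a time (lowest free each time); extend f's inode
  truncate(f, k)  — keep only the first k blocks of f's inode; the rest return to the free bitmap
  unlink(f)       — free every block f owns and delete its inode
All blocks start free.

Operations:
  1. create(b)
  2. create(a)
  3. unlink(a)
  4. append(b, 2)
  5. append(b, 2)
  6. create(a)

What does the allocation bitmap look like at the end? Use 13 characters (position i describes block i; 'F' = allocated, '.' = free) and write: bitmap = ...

bitmap = FFFFFF.......

[1] create(b) — b=0 (map F............)
[2] create(a) — a=1 b=0 (map FF...........)
[3] unlink(a) — b=0 (map F............)
[4] append(b, 2) — b=0,1,2 (map FFF..........)
[5] append(b, 2) — b=0,1,2,3,4 (map FFFFF........)
[6] create(a) — a=5 b=0,1,2,3,4 (map FFFFFF.......)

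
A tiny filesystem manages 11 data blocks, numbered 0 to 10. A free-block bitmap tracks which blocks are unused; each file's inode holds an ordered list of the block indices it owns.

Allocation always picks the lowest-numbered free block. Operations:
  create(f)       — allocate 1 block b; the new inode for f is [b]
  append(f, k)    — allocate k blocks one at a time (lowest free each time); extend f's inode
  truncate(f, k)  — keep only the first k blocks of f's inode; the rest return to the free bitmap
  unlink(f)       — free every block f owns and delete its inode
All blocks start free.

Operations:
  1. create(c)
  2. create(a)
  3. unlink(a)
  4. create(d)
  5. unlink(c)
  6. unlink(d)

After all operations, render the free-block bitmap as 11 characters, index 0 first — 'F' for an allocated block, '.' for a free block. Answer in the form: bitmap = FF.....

bitmap = ...........

create(c): bitmap=F.......... | c=[0]
create(a): bitmap=FF......... | a=[1] c=[0]
unlink(a): bitmap=F.......... | c=[0]
create(d): bitmap=FF......... | c=[0] d=[1]
unlink(c): bitmap=.F......... | d=[1]
unlink(d): bitmap=........... | 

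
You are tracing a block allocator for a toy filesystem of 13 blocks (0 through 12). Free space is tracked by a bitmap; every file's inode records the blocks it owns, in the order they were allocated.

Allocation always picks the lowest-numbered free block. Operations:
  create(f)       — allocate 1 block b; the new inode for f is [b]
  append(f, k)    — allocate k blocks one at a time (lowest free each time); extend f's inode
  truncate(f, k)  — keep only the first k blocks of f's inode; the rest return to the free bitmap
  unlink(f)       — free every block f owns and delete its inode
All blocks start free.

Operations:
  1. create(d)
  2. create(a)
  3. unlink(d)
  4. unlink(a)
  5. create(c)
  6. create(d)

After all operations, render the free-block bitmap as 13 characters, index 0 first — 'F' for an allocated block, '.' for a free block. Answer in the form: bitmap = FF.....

[1] create(d) — d=0 (map F............)
[2] create(a) — a=1 d=0 (map FF...........)
[3] unlink(d) — a=1 (map .F...........)
[4] unlink(a) —  (map .............)
[5] create(c) — c=0 (map F............)
[6] create(d) — c=0 d=1 (map FF...........)

bitmap = FF...........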